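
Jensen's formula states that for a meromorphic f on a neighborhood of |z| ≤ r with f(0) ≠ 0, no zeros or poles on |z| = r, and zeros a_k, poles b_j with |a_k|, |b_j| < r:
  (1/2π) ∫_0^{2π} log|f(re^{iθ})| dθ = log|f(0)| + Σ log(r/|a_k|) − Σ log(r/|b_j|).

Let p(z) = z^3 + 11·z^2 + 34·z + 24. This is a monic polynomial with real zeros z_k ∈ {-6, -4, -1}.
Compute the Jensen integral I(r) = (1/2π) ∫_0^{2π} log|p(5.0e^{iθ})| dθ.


Zeros: -6, -4, -1; r = 5.0.
Inside |z| < r: -4, -1. Outside (|z| ≥ r): -6.
p(0) = 24, so log|p(0)| = log(24) = 3.1781.
Apply Jensen: I(r) = log|p(0)| + Σ_k log(r/|z_k|), summed over zeros inside |z| < r.
  log(r/|z_k|) for z_k = -4: log(5.0/4) = 0.2231
  log(r/|z_k|) for z_k = -1: log(5.0/1) = 1.6094
  Outside zeros (-6) contribute nothing to the Jensen sum.
Sum over inside zeros: 1.8326.
I(r) = log|p(0)| + (inside sum) = 3.1781 + 1.8326 = 5.0106.
Note: since some zeros are outside |z| ≤ r, the simplified n·log(r) form does NOT apply — only the inside zeros contribute.

I(r) ≈ 5.0106.


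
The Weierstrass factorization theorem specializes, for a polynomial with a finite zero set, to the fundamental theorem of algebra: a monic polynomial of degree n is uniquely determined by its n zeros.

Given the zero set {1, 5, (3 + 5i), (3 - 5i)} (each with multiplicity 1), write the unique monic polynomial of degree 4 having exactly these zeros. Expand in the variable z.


The polynomial is p(z) = ∏_{α ∈ S} (z − α), where S = {1, 5, (3 + 5i), (3 - 5i)}.
Expanding the product yields: p(z) = z^4 -12·z^3 + 75·z^2 -234·z + 170.
Note conjugate pairs combine to real quadratics: (z − (3+5i))(z − (3−5i)) = z² − 6z + 34.
The resulting polynomial has degree 4 and real coefficients as required.

p(z) = z^4 -12·z^3 + 75·z^2 -234·z + 170.


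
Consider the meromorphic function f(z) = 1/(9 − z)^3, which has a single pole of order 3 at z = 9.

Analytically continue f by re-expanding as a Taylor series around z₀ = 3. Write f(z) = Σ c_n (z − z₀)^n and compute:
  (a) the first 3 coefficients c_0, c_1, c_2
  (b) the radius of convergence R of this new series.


Let w = z − z₀, so z = z₀ + w.
Then 9 − z = 9 − (z₀ + w) = (9 − z₀) − w = 6 − w.
f(z) = 1/(6 − w)^3 = (1/(6)^3) · (1 − w/(6))^{−3}.
By the binomial series (1−u)^{−3} = Σ_{n≥0} C(n+2, 2) u^n for |u|<1, with u = w/(6):
  c_n = C(n+2, 2) / (6)^(n+3).
  c_0 = 1/(6)^3 = 1/216.
  c_1 = 3/(6)^4 = 1/432.
  c_2 = 6/(6)^5 = 1/1296.
The series is valid for |w/d| < 1, i.e. |z − z₀| < |d|.
Radius of convergence: R = |9 − z₀| = |6| = 6 (distance from z₀ to the singularity z = 9).

c_0 = 1/216, c_1 = 1/432, c_2 = 1/1296; R = 6.


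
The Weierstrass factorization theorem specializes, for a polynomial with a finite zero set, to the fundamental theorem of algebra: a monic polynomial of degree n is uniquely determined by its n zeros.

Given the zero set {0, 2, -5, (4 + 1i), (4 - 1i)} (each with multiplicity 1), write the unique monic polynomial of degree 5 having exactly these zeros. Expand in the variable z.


The polynomial is p(z) = ∏_{α ∈ S} (z − α), where S = {0, 2, -5, (4 + 1i), (4 - 1i)}.
Expanding the product yields: p(z) = z^5 -5·z^4 -17·z^3 + 131·z^2 -170·z.
Note conjugate pairs combine to real quadratics: (z − (4+1i))(z − (4−1i)) = z² − 8z + 17.
The resulting polynomial has degree 5 and real coefficients as required.

p(z) = z^5 -5·z^4 -17·z^3 + 131·z^2 -170·z.


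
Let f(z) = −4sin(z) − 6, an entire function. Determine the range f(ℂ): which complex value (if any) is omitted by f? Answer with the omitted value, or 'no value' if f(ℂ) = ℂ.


Little Picard bounds the complement of f(ℂ) to at most one point.
sin is entire and surjective onto ℂ: for every w ∈ ℂ, sin(ζ) = w has a solution ζ ∈ ℂ (e.g., via the complex inverse arcsin). With ζ = z this gives z = ζ/(1). Then -4·sin(z) takes every value in -4·ℂ = ℂ, and adding -6 is a bijection of ℂ. So f is surjective and omits no value. (Note: only on the real line is sin bounded by [−1, 1].)

Omitted value: no value.


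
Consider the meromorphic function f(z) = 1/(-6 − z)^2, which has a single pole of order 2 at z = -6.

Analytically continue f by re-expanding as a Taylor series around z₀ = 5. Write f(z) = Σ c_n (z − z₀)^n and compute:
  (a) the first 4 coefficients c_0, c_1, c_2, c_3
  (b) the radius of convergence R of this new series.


Let w = z − z₀, so z = z₀ + w.
Then -6 − z = -6 − (z₀ + w) = (-6 − z₀) − w = -11 − w.
f(z) = 1/(-11 − w)^2 = (1/(-11)^2) · (1 − w/(-11))^{−2}.
By the binomial series (1−u)^{−2} = Σ_{n≥0} C(n+1, 1) u^n for |u|<1, with u = w/(-11):
  c_n = C(n+1, 1) / (-11)^(n+2).
  c_0 = 1/(-11)^2 = 1/121.
  c_1 = 2/(-11)^3 = -2/1331.
  c_2 = 3/(-11)^4 = 3/14641.
  c_3 = 4/(-11)^5 = -4/161051.
The series is valid for |w/d| < 1, i.e. |z − z₀| < |d|.
Radius of convergence: R = |-6 − z₀| = |-11| = 11 (distance from z₀ to the singularity z = -6).

c_0 = 1/121, c_1 = -2/1331, c_2 = 3/14641, c_3 = -4/161051; R = 11.


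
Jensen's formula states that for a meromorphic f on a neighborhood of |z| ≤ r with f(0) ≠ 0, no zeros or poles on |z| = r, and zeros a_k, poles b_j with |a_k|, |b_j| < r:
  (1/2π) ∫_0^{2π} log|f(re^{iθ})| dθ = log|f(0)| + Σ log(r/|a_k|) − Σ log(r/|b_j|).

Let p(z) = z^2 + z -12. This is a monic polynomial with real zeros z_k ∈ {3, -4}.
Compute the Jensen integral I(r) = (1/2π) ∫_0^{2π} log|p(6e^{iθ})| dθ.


Zeros: -4, 3; r = 6.
Inside |z| < r: -4, 3. Outside (|z| ≥ r): ∅.
p(0) = -12, so log|p(0)| = log(12) = 2.4849.
Apply Jensen: I(r) = log|p(0)| + Σ_k log(r/|z_k|), summed over zeros inside |z| < r.
  log(r/|z_k|) for z_k = 3: log(6/3) = 0.6931
  log(r/|z_k|) for z_k = -4: log(6/4) = 0.4055
Sum over inside zeros: 1.0986.
I(r) = log|p(0)| + (inside sum) = 2.4849 + 1.0986 = 3.5835.
Closed form (all zeros inside, monic): I(r) = n·log(r) = 2·log(6) = 3.5835. ✓

I(r) ≈ 3.5835.


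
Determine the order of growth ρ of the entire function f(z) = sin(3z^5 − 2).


Write sin(w) = (e^{iw} ± e^{−iw})/(2 or 2i), so |sin(w)| ≤ e^{|w|}. With w = 3z^5 − 2, |w| ≤ 3r^5 + 2 on |z|=r, giving M(r) ≤ e^{3r^5 + 2} and ρ ≤ 5. For the lower bound, choose z on |z|=r with 3z^5 purely imaginary of modulus 3r^5; then |sin(3z^5 − 2)| grows like e^{3r^5}/2, so ρ ≥ 5. Hence ρ = 5.
Therefore ρ = 5.

Order ρ = 5.


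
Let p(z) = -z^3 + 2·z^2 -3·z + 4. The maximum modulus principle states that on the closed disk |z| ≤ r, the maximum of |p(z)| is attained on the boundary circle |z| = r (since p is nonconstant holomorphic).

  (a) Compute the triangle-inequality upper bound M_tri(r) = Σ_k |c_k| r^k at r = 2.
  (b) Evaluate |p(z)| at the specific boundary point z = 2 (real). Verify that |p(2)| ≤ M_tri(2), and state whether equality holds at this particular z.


Coefficients: c_0 = 4, c_1 = -3, c_2 = 2, c_3 = -1. Radius r = 2.
Part (a). Triangle bound: M_tri(r) = Σ_k |c_k| r^k
  = |4|·2^0 + |-3|·2^1 + |2|·2^2 + |-1|·2^3
  = 4 + 6 + 8 + 8 = 26.
This bounds M(r) := max_{|z|=r} |p(z)| from above; equality holds iff all terms c_k z^k can be made to align in phase at a single z on |z|=r.
Part (b). At z = 2 (real, on the circle |z| = r):
  p(2) = (4)·2^0 + (-3)·2^1 + (2)·2^2 + (-1)·2^3 = -2.
  |p(2)| = 2.
Check: |p(2)| = 2 ≤ 26 = M_tri(2). ✓ Equality does not hold at z = 2 (the coefficients have mixed signs, so the terms do not all align in phase there).

M_tri(2) = 26; |p(2)| = 2; equality at z=2: no.


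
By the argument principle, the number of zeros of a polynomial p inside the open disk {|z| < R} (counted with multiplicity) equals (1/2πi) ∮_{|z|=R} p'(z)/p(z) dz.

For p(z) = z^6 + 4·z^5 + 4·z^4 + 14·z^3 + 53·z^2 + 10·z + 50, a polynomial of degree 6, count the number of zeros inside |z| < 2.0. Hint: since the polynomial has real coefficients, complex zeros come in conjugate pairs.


The zeros of p are: (-3 + 1i), (-3 - 1i), (0 + 1i), (0 - 1i), (1 + 2i), (1 - 2i).
Their magnitudes are: 3.162, 3.162, 1, 1, 2.236, 2.236.
Zeros with |z| < R = 2.0: (0 + 1i), (0 - 1i).
Count = 2.
By the argument principle, (1/2πi) ∮_{|z|=R} p'(z)/p(z) dz equals exactly this count.

Number of zeros inside |z| < 2.0: 2.


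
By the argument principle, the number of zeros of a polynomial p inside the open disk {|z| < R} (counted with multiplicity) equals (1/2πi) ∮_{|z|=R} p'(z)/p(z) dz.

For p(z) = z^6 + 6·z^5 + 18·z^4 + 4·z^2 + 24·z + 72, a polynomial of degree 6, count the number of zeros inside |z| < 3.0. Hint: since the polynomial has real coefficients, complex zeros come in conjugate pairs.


The zeros of p are: (-3 + 3i), (-3 - 3i), (1 + 1i), (1 - 1i), (-1 + 1i), (-1 - 1i).
Their magnitudes are: 4.243, 4.243, 1.414, 1.414, 1.414, 1.414.
Zeros with |z| < R = 3.0: (1 + 1i), (1 - 1i), (-1 + 1i), (-1 - 1i).
Count = 4.
By the argument principle, (1/2πi) ∮_{|z|=R} p'(z)/p(z) dz equals exactly this count.

Number of zeros inside |z| < 3.0: 4.


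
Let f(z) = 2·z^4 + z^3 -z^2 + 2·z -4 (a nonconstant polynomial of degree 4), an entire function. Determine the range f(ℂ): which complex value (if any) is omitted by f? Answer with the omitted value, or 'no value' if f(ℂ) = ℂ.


Little Picard bounds the complement of f(ℂ) to at most one point.
For every w ∈ ℂ, the equation p(z) − w = 0 is a nonconstant polynomial in z and hence has at least one root by the fundamental theorem of algebra. So p is surjective onto ℂ, omitting no value.

Omitted value: no value.


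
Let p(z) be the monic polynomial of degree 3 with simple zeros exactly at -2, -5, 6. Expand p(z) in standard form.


The polynomial is p(z) = ∏_{α ∈ S} (z − α), where S = {-2, -5, 6}.
Expanding the product yields: p(z) = z^3 + z^2 -32·z -60.
The resulting polynomial has degree 3 and real coefficients as required.

p(z) = z^3 + z^2 -32·z -60.


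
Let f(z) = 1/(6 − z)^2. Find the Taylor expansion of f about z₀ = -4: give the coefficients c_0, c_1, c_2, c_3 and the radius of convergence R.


Let w = z − z₀, so z = z₀ + w.
Then 6 − z = 6 − (z₀ + w) = (6 − z₀) − w = 10 − w.
f(z) = 1/(10 − w)^2 = (1/(10)^2) · (1 − w/(10))^{−2}.
By the binomial series (1−u)^{−2} = Σ_{n≥0} C(n+1, 1) u^n for |u|<1, with u = w/(10):
  c_n = C(n+1, 1) / (10)^(n+2).
  c_0 = 1/(10)^2 = 1/100.
  c_1 = 2/(10)^3 = 1/500.
  c_2 = 3/(10)^4 = 3/10000.
  c_3 = 4/(10)^5 = 1/25000.
The series is valid for |w/d| < 1, i.e. |z − z₀| < |d|.
Radius of convergence: R = |6 − z₀| = |10| = 10 (distance from z₀ to the singularity z = 6).

c_0 = 1/100, c_1 = 1/500, c_2 = 3/10000, c_3 = 1/25000; R = 10.


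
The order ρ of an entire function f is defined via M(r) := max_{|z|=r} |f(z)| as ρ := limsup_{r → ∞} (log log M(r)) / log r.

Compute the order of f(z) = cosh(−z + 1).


cosh(w) is a linear combination of e^{iw} and e^{−iw} (or e^w, e^{−w} in the hyperbolic case), so |cosh(w)| ≤ e^{|w|}. With w = −z + 1, |w| ≤ 1|z| + 1 = 1r + 1 on |z| = r, giving M(r) ≤ e^{1r + 1}, so ρ ≤ 1. On a suitable ray (z = it for sin/cos; z = t for sinh/cosh, t real → ∞), |cosh(−z + 1)| grows like e^{1|t|}/2, so ρ ≥ 1. Hence ρ = 1.
Therefore ρ = 1.

Order ρ = 1.


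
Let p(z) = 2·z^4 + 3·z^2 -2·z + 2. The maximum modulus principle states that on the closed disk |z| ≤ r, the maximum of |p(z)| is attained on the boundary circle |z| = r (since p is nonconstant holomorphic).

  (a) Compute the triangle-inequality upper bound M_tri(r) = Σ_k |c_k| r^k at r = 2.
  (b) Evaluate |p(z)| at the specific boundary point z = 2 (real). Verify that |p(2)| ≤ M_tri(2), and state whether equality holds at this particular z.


Coefficients: c_0 = 2, c_1 = -2, c_2 = 3, c_3 = 0, c_4 = 2. Radius r = 2.
Part (a). Triangle bound: M_tri(r) = Σ_k |c_k| r^k
  = |2|·2^0 + |-2|·2^1 + |3|·2^2 + |0|·2^3 + |2|·2^4
  = 2 + 4 + 12 + 0 + 32 = 50.
This bounds M(r) := max_{|z|=r} |p(z)| from above; equality holds iff all terms c_k z^k can be made to align in phase at a single z on |z|=r.
Part (b). At z = 2 (real, on the circle |z| = r):
  p(2) = (2)·2^0 + (-2)·2^1 + (3)·2^2 + (0)·2^3 + (2)·2^4 = 42.
  |p(2)| = 42.
Check: |p(2)| = 42 ≤ 50 = M_tri(2). ✓ Equality does not hold at z = 2 (the coefficients have mixed signs, so the terms do not all align in phase there).

M_tri(2) = 50; |p(2)| = 42; equality at z=2: no.


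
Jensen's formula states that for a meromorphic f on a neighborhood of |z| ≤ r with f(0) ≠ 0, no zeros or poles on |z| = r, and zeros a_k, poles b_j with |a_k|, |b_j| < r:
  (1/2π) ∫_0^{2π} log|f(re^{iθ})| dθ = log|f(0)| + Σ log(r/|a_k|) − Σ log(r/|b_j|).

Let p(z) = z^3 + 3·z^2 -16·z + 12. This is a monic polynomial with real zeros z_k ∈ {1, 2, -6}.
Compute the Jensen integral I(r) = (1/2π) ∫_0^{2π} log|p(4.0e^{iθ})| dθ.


Zeros: -6, 1, 2; r = 4.0.
Inside |z| < r: 1, 2. Outside (|z| ≥ r): -6.
p(0) = 12, so log|p(0)| = log(12) = 2.4849.
Apply Jensen: I(r) = log|p(0)| + Σ_k log(r/|z_k|), summed over zeros inside |z| < r.
  log(r/|z_k|) for z_k = 1: log(4.0/1) = 1.3863
  log(r/|z_k|) for z_k = 2: log(4.0/2) = 0.6931
  Outside zeros (-6) contribute nothing to the Jensen sum.
Sum over inside zeros: 2.0794.
I(r) = log|p(0)| + (inside sum) = 2.4849 + 2.0794 = 4.5643.
Note: since some zeros are outside |z| ≤ r, the simplified n·log(r) form does NOT apply — only the inside zeros contribute.

I(r) ≈ 4.5643.


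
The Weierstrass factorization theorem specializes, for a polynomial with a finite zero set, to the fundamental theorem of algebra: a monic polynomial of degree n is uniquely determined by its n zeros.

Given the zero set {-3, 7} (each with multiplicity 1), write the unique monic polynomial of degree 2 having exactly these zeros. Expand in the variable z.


The polynomial is p(z) = ∏_{α ∈ S} (z − α), where S = {-3, 7}.
Expanding the product yields: p(z) = z^2 -4·z -21.
The resulting polynomial has degree 2 and real coefficients as required.

p(z) = z^2 -4·z -21.


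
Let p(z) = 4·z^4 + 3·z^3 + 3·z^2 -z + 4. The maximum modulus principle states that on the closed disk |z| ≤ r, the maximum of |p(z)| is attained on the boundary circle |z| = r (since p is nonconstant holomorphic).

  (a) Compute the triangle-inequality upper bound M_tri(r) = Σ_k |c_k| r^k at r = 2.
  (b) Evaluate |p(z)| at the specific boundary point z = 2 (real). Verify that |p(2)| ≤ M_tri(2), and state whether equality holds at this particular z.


Coefficients: c_0 = 4, c_1 = -1, c_2 = 3, c_3 = 3, c_4 = 4. Radius r = 2.
Part (a). Triangle bound: M_tri(r) = Σ_k |c_k| r^k
  = |4|·2^0 + |-1|·2^1 + |3|·2^2 + |3|·2^3 + |4|·2^4
  = 4 + 2 + 12 + 24 + 64 = 106.
This bounds M(r) := max_{|z|=r} |p(z)| from above; equality holds iff all terms c_k z^k can be made to align in phase at a single z on |z|=r.
Part (b). At z = 2 (real, on the circle |z| = r):
  p(2) = (4)·2^0 + (-1)·2^1 + (3)·2^2 + (3)·2^3 + (4)·2^4 = 102.
  |p(2)| = 102.
Check: |p(2)| = 102 ≤ 106 = M_tri(2). ✓ Equality does not hold at z = 2 (the coefficients have mixed signs, so the terms do not all align in phase there).

M_tri(2) = 106; |p(2)| = 102; equality at z=2: no.


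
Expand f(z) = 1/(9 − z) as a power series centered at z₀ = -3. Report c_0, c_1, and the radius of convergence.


Let w = z − z₀, so z = z₀ + w.
Then 9 − z = 9 − (z₀ + w) = (9 − z₀) − w = 12 − w.
f(z) = 1/(12 − w) = (1/(12)) · 1/(1 − w/(12)) = Σ_{n≥0} w^n / (12)^(n+1).
So c_n = 1/(12)^(n+1):
  c_0 = 1/(12)^1 = 1/12.
  c_1 = 1/(12)^2 = 1/144.
The series is valid for |w/d| < 1, i.e. |z − z₀| < |d|.
Radius of convergence: R = |9 − z₀| = |12| = 12 (distance from z₀ to the singularity z = 9).

c_0 = 1/12, c_1 = 1/144; R = 12.


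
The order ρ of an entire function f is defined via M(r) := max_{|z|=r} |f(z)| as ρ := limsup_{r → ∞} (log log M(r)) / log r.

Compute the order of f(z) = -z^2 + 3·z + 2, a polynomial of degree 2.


|f(z)| ≤ Σ|c_k|·r^k = O(r^2) as r → ∞. Polynomial growth is O(e^{r^ε}) for every ε > 0 (since r^2/e^{r^ε} → 0), so ρ ≤ ε for all ε > 0, i.e. ρ = 0. Every nonconstant polynomial has order 0.
Therefore ρ = 0.

Order ρ = 0.


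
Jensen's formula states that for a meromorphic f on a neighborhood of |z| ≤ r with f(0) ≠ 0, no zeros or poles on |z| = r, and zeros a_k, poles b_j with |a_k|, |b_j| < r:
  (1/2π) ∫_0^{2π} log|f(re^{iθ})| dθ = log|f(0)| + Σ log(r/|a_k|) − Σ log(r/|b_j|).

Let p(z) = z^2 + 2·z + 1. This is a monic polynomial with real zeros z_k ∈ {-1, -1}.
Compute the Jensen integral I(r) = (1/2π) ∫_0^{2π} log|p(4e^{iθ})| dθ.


Zeros: -1, -1; r = 4.
Inside |z| < r: -1, -1. Outside (|z| ≥ r): ∅.
p(0) = 1, so log|p(0)| = log(1) = 0.0000.
Apply Jensen: I(r) = log|p(0)| + Σ_k log(r/|z_k|), summed over zeros inside |z| < r.
  log(r/|z_k|) for z_k = -1: log(4/1) = 1.3863
  log(r/|z_k|) for z_k = -1: log(4/1) = 1.3863
Sum over inside zeros: 2.7726.
I(r) = log|p(0)| + (inside sum) = 0.0000 + 2.7726 = 2.7726.
Closed form (all zeros inside, monic): I(r) = n·log(r) = 2·log(4) = 2.7726. ✓

I(r) ≈ 2.7726.


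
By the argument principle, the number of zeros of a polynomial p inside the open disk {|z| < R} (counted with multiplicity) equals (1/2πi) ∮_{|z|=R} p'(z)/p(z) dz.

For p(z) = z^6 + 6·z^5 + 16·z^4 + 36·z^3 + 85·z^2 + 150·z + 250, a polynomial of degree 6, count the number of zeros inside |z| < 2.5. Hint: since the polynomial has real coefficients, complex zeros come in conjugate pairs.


The zeros of p are: (1 + 2i), (1 - 2i), (-3 + 1i), (-3 - 1i), (-1 + 2i), (-1 - 2i).
Their magnitudes are: 2.236, 2.236, 3.162, 3.162, 2.236, 2.236.
Zeros with |z| < R = 2.5: (1 + 2i), (1 - 2i), (-1 + 2i), (-1 - 2i).
Count = 4.
By the argument principle, (1/2πi) ∮_{|z|=R} p'(z)/p(z) dz equals exactly this count.

Number of zeros inside |z| < 2.5: 4.


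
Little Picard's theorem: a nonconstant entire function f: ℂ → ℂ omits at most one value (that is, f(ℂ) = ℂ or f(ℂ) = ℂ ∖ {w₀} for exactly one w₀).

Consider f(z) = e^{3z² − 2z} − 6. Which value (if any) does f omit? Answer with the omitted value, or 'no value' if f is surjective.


Little Picard bounds the complement of f(ℂ) to at most one point.
The exponent g(z) = 3z² − 2z is a nonconstant polynomial, hence surjective onto ℂ. So e^{g(z)} takes every value in {e^w : w ∈ ℂ} = ℂ ∖ {0}. Adding -6 shifts the range to ℂ ∖ {-6}. f omits exactly -6.

Omitted value: -6.


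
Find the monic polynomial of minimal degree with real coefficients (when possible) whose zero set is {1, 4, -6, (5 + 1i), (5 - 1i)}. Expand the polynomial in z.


The polynomial is p(z) = ∏_{α ∈ S} (z − α), where S = {1, 4, -6, (5 + 1i), (5 - 1i)}.
Expanding the product yields: p(z) = z^5 -9·z^4 -10·z^3 + 310·z^2 -916·z + 624.
Note conjugate pairs combine to real quadratics: (z − (5+1i))(z − (5−1i)) = z² − 10z + 26.
The resulting polynomial has degree 5 and real coefficients as required.

p(z) = z^5 -9·z^4 -10·z^3 + 310·z^2 -916·z + 624.


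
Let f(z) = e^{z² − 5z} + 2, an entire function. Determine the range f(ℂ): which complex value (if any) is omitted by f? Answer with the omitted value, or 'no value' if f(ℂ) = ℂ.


Little Picard bounds the complement of f(ℂ) to at most one point.
The exponent g(z) = z² − 5z is a nonconstant polynomial, hence surjective onto ℂ. So e^{g(z)} takes every value in {e^w : w ∈ ℂ} = ℂ ∖ {0}. Adding 2 shifts the range to ℂ ∖ {2}. f omits exactly 2.

Omitted value: 2.


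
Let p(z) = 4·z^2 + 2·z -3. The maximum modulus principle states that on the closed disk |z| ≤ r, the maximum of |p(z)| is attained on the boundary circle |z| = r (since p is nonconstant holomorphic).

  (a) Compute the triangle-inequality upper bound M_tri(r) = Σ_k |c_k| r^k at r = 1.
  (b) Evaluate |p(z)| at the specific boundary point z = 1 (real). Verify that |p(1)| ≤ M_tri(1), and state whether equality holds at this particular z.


Coefficients: c_0 = -3, c_1 = 2, c_2 = 4. Radius r = 1.
Part (a). Triangle bound: M_tri(r) = Σ_k |c_k| r^k
  = |-3|·1^0 + |2|·1^1 + |4|·1^2
  = 3 + 2 + 4 = 9.
This bounds M(r) := max_{|z|=r} |p(z)| from above; equality holds iff all terms c_k z^k can be made to align in phase at a single z on |z|=r.
Part (b). At z = 1 (real, on the circle |z| = r):
  p(1) = (-3)·1^0 + (2)·1^1 + (4)·1^2 = 3.
  |p(1)| = 3.
Check: |p(1)| = 3 ≤ 9 = M_tri(1). ✓ Equality does not hold at z = 1 (the coefficients have mixed signs, so the terms do not all align in phase there).

M_tri(1) = 9; |p(1)| = 3; equality at z=1: no.


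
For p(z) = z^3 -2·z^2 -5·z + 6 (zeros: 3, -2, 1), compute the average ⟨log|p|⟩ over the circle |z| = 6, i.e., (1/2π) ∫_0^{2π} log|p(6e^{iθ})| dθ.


Zeros: -2, 1, 3; r = 6.
Inside |z| < r: -2, 1, 3. Outside (|z| ≥ r): ∅.
p(0) = 6, so log|p(0)| = log(6) = 1.7918.
Apply Jensen: I(r) = log|p(0)| + Σ_k log(r/|z_k|), summed over zeros inside |z| < r.
  log(r/|z_k|) for z_k = 3: log(6/3) = 0.6931
  log(r/|z_k|) for z_k = -2: log(6/2) = 1.0986
  log(r/|z_k|) for z_k = 1: log(6/1) = 1.7918
Sum over inside zeros: 3.5835.
I(r) = log|p(0)| + (inside sum) = 1.7918 + 3.5835 = 5.3753.
Closed form (all zeros inside, monic): I(r) = n·log(r) = 3·log(6) = 5.3753. ✓

I(r) ≈ 5.3753.


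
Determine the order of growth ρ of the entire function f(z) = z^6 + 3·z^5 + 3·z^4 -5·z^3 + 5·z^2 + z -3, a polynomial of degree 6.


|f(z)| ≤ Σ|c_k|·r^k = O(r^6) as r → ∞. Polynomial growth is O(e^{r^ε}) for every ε > 0 (since r^6/e^{r^ε} → 0), so ρ ≤ ε for all ε > 0, i.e. ρ = 0. Every nonconstant polynomial has order 0.
Therefore ρ = 0.

Order ρ = 0.


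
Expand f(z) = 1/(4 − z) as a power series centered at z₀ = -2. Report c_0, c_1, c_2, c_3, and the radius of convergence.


Let w = z − z₀, so z = z₀ + w.
Then 4 − z = 4 − (z₀ + w) = (4 − z₀) − w = 6 − w.
f(z) = 1/(6 − w) = (1/(6)) · 1/(1 − w/(6)) = Σ_{n≥0} w^n / (6)^(n+1).
So c_n = 1/(6)^(n+1):
  c_0 = 1/(6)^1 = 1/6.
  c_1 = 1/(6)^2 = 1/36.
  c_2 = 1/(6)^3 = 1/216.
  c_3 = 1/(6)^4 = 1/1296.
The series is valid for |w/d| < 1, i.e. |z − z₀| < |d|.
Radius of convergence: R = |4 − z₀| = |6| = 6 (distance from z₀ to the singularity z = 4).

c_0 = 1/6, c_1 = 1/36, c_2 = 1/216, c_3 = 1/1296; R = 6.


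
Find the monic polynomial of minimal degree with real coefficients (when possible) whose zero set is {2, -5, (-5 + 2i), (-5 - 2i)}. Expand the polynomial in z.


The polynomial is p(z) = ∏_{α ∈ S} (z − α), where S = {2, -5, (-5 + 2i), (-5 - 2i)}.
Expanding the product yields: p(z) = z^4 + 13·z^3 + 49·z^2 -13·z -290.
Note conjugate pairs combine to real quadratics: (z − (-5+2i))(z − (-5−2i)) = z² + 10z + 29.
The resulting polynomial has degree 4 and real coefficients as required.

p(z) = z^4 + 13·z^3 + 49·z^2 -13·z -290.


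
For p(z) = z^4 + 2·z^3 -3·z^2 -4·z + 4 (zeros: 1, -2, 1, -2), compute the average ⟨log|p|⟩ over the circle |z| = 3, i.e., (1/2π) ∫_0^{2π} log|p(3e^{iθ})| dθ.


Zeros: -2, -2, 1, 1; r = 3.
Inside |z| < r: -2, -2, 1, 1. Outside (|z| ≥ r): ∅.
p(0) = 4, so log|p(0)| = log(4) = 1.3863.
Apply Jensen: I(r) = log|p(0)| + Σ_k log(r/|z_k|), summed over zeros inside |z| < r.
  log(r/|z_k|) for z_k = 1: log(3/1) = 1.0986
  log(r/|z_k|) for z_k = -2: log(3/2) = 0.4055
  log(r/|z_k|) for z_k = 1: log(3/1) = 1.0986
  log(r/|z_k|) for z_k = -2: log(3/2) = 0.4055
Sum over inside zeros: 3.0082.
I(r) = log|p(0)| + (inside sum) = 1.3863 + 3.0082 = 4.3944.
Closed form (all zeros inside, monic): I(r) = n·log(r) = 4·log(3) = 4.3944. ✓

I(r) ≈ 4.3944.


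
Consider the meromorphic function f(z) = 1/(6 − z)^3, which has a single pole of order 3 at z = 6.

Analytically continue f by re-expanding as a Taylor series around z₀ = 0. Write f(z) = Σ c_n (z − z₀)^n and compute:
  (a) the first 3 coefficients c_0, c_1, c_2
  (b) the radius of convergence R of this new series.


Let w = z − z₀, so z = z₀ + w.
Then 6 − z = 6 − (z₀ + w) = (6 − z₀) − w = 6 − w.
f(z) = 1/(6 − w)^3 = (1/(6)^3) · (1 − w/(6))^{−3}.
By the binomial series (1−u)^{−3} = Σ_{n≥0} C(n+2, 2) u^n for |u|<1, with u = w/(6):
  c_n = C(n+2, 2) / (6)^(n+3).
  c_0 = 1/(6)^3 = 1/216.
  c_1 = 3/(6)^4 = 1/432.
  c_2 = 6/(6)^5 = 1/1296.
The series is valid for |w/d| < 1, i.e. |z − z₀| < |d|.
Radius of convergence: R = |6 − z₀| = |6| = 6 (distance from z₀ to the singularity z = 6).

c_0 = 1/216, c_1 = 1/432, c_2 = 1/1296; R = 6.


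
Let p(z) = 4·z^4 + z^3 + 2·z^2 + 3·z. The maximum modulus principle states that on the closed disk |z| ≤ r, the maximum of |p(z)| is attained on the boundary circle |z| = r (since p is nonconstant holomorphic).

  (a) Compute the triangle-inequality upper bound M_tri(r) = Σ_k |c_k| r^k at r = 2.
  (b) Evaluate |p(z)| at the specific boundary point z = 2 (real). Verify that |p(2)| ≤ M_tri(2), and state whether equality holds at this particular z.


Coefficients: c_0 = 0, c_1 = 3, c_2 = 2, c_3 = 1, c_4 = 4. Radius r = 2.
Part (a). Triangle bound: M_tri(r) = Σ_k |c_k| r^k
  = |0|·2^0 + |3|·2^1 + |2|·2^2 + |1|·2^3 + |4|·2^4
  = 0 + 6 + 8 + 8 + 64 = 86.
This bounds M(r) := max_{|z|=r} |p(z)| from above; equality holds iff all terms c_k z^k can be made to align in phase at a single z on |z|=r.
Part (b). At z = 2 (real, on the circle |z| = r):
  p(2) = (0)·2^0 + (3)·2^1 + (2)·2^2 + (1)·2^3 + (4)·2^4 = 86.
  |p(2)| = 86.
Since all nonzero coefficients share the same sign, |p(2)| = 86 = M_tri(2); the triangle bound is attained at z = 2, so in fact M(r) = 86.

M_tri(2) = 86; |p(2)| = 86; equality at z=2: yes.


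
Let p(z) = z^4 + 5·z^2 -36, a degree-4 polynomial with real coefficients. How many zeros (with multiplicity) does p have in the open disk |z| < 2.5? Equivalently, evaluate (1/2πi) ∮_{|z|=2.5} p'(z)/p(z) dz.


The zeros of p are: (0 + 3i), (0 - 3i), 2, -2.
Their magnitudes are: 3, 3, 2, 2.
Zeros with |z| < R = 2.5: 2, -2.
Count = 2.
By the argument principle, (1/2πi) ∮_{|z|=R} p'(z)/p(z) dz equals exactly this count.

Number of zeros inside |z| < 2.5: 2.


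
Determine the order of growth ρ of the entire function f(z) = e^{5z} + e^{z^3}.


Each summand is entire of order 1 and 3 respectively (as in the single-exponential case). The order of a sum is at most the max of the orders, so ρ ≤ 3. For the lower bound: on |z|=r choose arg z so that 1z^3 is real positive; then |e^{1z^3}| = e^{1r^3} while |e^{5z}| ≤ e^{5r^1} = o(e^{1r^3}). So |f| ≥ e^{1r^3}(1 − o(1)) and ρ ≥ 3. Hence ρ = max(1, 3) = 3.
Therefore ρ = 3.

Order ρ = 3.


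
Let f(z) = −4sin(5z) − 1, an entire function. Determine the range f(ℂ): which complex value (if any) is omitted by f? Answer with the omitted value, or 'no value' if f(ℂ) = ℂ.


Little Picard bounds the complement of f(ℂ) to at most one point.
sin is entire and surjective onto ℂ: for every w ∈ ℂ, sin(ζ) = w has a solution ζ ∈ ℂ (e.g., via the complex inverse arcsin). With ζ = 5z this gives z = ζ/(5). Then -4·sin(5z) takes every value in -4·ℂ = ℂ, and adding -1 is a bijection of ℂ. So f is surjective and omits no value. (Note: only on the real line is sin bounded by [−1, 1].)

Omitted value: no value.


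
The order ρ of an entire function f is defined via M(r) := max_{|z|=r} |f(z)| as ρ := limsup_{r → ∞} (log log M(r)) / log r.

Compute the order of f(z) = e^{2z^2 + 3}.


|e^{2z^2 + 3}| = e^{Re(2·z^2) + 3} ≤ e^{2|z|^2 + 3} = e^{2r^2 + 3} on |z| = r, so ρ ≤ 2. Choosing z on |z|=r so that 2·z^2 is real positive (always possible by picking arg z appropriately) gives |f(z)| = e^{2r^2 + 3}, matching the bound. The additive constant 3 does not affect log log M(r) ~ 2·log r. Hence ρ = 2.
Therefore ρ = 2.

Order ρ = 2.


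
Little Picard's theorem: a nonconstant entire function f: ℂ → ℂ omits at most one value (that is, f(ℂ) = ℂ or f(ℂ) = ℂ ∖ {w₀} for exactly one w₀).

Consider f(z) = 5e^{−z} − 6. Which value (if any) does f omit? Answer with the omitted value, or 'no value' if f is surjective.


Little Picard bounds the complement of f(ℂ) to at most one point.
e^{−z} is never zero on ℂ, so 5·e^{−z} takes every value in ℂ ∖ {0}. Adding -6 shifts the range to ℂ ∖ {-6}. Thus f omits exactly the value -6.

Omitted value: -6.


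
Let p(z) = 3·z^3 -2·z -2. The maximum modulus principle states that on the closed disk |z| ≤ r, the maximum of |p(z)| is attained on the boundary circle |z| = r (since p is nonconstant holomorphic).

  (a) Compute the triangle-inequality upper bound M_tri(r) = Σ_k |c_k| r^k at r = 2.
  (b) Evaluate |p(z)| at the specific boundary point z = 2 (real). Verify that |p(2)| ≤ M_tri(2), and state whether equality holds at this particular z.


Coefficients: c_0 = -2, c_1 = -2, c_2 = 0, c_3 = 3. Radius r = 2.
Part (a). Triangle bound: M_tri(r) = Σ_k |c_k| r^k
  = |-2|·2^0 + |-2|·2^1 + |0|·2^2 + |3|·2^3
  = 2 + 4 + 0 + 24 = 30.
This bounds M(r) := max_{|z|=r} |p(z)| from above; equality holds iff all terms c_k z^k can be made to align in phase at a single z on |z|=r.
Part (b). At z = 2 (real, on the circle |z| = r):
  p(2) = (-2)·2^0 + (-2)·2^1 + (0)·2^2 + (3)·2^3 = 18.
  |p(2)| = 18.
Check: |p(2)| = 18 ≤ 30 = M_tri(2). ✓ Equality does not hold at z = 2 (the coefficients have mixed signs, so the terms do not all align in phase there).

M_tri(2) = 30; |p(2)| = 18; equality at z=2: no.


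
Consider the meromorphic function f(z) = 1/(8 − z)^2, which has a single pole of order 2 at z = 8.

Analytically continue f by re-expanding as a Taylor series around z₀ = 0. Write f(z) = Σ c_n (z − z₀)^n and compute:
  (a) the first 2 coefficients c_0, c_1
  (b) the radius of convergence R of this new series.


Let w = z − z₀, so z = z₀ + w.
Then 8 − z = 8 − (z₀ + w) = (8 − z₀) − w = 8 − w.
f(z) = 1/(8 − w)^2 = (1/(8)^2) · (1 − w/(8))^{−2}.
By the binomial series (1−u)^{−2} = Σ_{n≥0} C(n+1, 1) u^n for |u|<1, with u = w/(8):
  c_n = C(n+1, 1) / (8)^(n+2).
  c_0 = 1/(8)^2 = 1/64.
  c_1 = 2/(8)^3 = 1/256.
The series is valid for |w/d| < 1, i.e. |z − z₀| < |d|.
Radius of convergence: R = |8 − z₀| = |8| = 8 (distance from z₀ to the singularity z = 8).

c_0 = 1/64, c_1 = 1/256; R = 8.


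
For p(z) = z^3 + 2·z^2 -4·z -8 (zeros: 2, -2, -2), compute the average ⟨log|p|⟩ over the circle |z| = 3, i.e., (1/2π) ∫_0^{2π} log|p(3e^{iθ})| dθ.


Zeros: -2, -2, 2; r = 3.
Inside |z| < r: -2, -2, 2. Outside (|z| ≥ r): ∅.
p(0) = -8, so log|p(0)| = log(8) = 2.0794.
Apply Jensen: I(r) = log|p(0)| + Σ_k log(r/|z_k|), summed over zeros inside |z| < r.
  log(r/|z_k|) for z_k = 2: log(3/2) = 0.4055
  log(r/|z_k|) for z_k = -2: log(3/2) = 0.4055
  log(r/|z_k|) for z_k = -2: log(3/2) = 0.4055
Sum over inside zeros: 1.2164.
I(r) = log|p(0)| + (inside sum) = 2.0794 + 1.2164 = 3.2958.
Closed form (all zeros inside, monic): I(r) = n·log(r) = 3·log(3) = 3.2958. ✓

I(r) ≈ 3.2958.


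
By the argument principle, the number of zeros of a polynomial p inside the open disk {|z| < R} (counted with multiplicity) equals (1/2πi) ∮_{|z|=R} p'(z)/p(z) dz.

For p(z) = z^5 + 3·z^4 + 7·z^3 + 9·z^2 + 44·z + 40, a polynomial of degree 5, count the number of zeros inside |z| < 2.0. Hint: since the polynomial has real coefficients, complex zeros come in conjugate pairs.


The zeros of p are: (1 + 2i), (1 - 2i), (-2 + 2i), (-2 - 2i), -1.
Their magnitudes are: 2.236, 2.236, 2.828, 2.828, 1.
Zeros with |z| < R = 2.0: -1.
Count = 1.
By the argument principle, (1/2πi) ∮_{|z|=R} p'(z)/p(z) dz equals exactly this count.

Number of zeros inside |z| < 2.0: 1.


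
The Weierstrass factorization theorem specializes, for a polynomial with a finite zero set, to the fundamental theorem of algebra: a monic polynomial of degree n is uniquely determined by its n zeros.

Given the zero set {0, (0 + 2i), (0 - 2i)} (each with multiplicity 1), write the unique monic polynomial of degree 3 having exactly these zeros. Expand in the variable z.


The polynomial is p(z) = ∏_{α ∈ S} (z − α), where S = {0, (0 + 2i), (0 - 2i)}.
Expanding the product yields: p(z) = z^3 + 4·z.
Note conjugate pairs combine to real quadratics: (z − (0+2i))(z − (0−2i)) = z² + 4.
The resulting polynomial has degree 3 and real coefficients as required.

p(z) = z^3 + 4·z.


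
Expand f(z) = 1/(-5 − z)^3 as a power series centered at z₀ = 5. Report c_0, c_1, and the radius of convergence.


Let w = z − z₀, so z = z₀ + w.
Then -5 − z = -5 − (z₀ + w) = (-5 − z₀) − w = -10 − w.
f(z) = 1/(-10 − w)^3 = (1/(-10)^3) · (1 − w/(-10))^{−3}.
By the binomial series (1−u)^{−3} = Σ_{n≥0} C(n+2, 2) u^n for |u|<1, with u = w/(-10):
  c_n = C(n+2, 2) / (-10)^(n+3).
  c_0 = 1/(-10)^3 = -1/1000.
  c_1 = 3/(-10)^4 = 3/10000.
The series is valid for |w/d| < 1, i.e. |z − z₀| < |d|.
Radius of convergence: R = |-5 − z₀| = |-10| = 10 (distance from z₀ to the singularity z = -5).

c_0 = -1/1000, c_1 = 3/10000; R = 10.


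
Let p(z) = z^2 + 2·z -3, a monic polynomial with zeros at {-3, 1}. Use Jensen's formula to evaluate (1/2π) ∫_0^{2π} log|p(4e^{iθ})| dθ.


Zeros: -3, 1; r = 4.
Inside |z| < r: -3, 1. Outside (|z| ≥ r): ∅.
p(0) = -3, so log|p(0)| = log(3) = 1.0986.
Apply Jensen: I(r) = log|p(0)| + Σ_k log(r/|z_k|), summed over zeros inside |z| < r.
  log(r/|z_k|) for z_k = -3: log(4/3) = 0.2877
  log(r/|z_k|) for z_k = 1: log(4/1) = 1.3863
Sum over inside zeros: 1.6740.
I(r) = log|p(0)| + (inside sum) = 1.0986 + 1.6740 = 2.7726.
Closed form (all zeros inside, monic): I(r) = n·log(r) = 2·log(4) = 2.7726. ✓

I(r) ≈ 2.7726.


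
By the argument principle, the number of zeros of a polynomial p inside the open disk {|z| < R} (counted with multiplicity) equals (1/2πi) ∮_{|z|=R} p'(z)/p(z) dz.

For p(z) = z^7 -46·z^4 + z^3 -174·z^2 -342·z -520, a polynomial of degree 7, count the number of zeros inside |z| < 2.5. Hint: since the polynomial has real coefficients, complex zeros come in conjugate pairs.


The zeros of p are: (-1 + 1i), (-1 - 1i), (-2 + 3i), (-2 - 3i), (1 + 2i), (1 - 2i), 4.
Their magnitudes are: 1.414, 1.414, 3.606, 3.606, 2.236, 2.236, 4.
Zeros with |z| < R = 2.5: (-1 + 1i), (-1 - 1i), (1 + 2i), (1 - 2i).
Count = 4.
By the argument principle, (1/2πi) ∮_{|z|=R} p'(z)/p(z) dz equals exactly this count.

Number of zeros inside |z| < 2.5: 4.


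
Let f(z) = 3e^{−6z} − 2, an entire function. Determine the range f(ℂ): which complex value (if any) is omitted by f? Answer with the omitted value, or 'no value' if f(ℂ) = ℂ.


Little Picard bounds the complement of f(ℂ) to at most one point.
e^{−6z} is never zero on ℂ, so 3·e^{−6z} takes every value in ℂ ∖ {0}. Adding -2 shifts the range to ℂ ∖ {-2}. Thus f omits exactly the value -2.

Omitted value: -2.


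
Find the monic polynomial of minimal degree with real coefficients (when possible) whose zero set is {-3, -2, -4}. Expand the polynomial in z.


The polynomial is p(z) = ∏_{α ∈ S} (z − α), where S = {-3, -2, -4}.
Expanding the product yields: p(z) = z^3 + 9·z^2 + 26·z + 24.
The resulting polynomial has degree 3 and real coefficients as required.

p(z) = z^3 + 9·z^2 + 26·z + 24.


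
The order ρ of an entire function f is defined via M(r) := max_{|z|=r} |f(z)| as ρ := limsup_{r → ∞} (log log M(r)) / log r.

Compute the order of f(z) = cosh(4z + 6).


cosh(w) is a linear combination of e^{iw} and e^{−iw} (or e^w, e^{−w} in the hyperbolic case), so |cosh(w)| ≤ e^{|w|}. With w = 4z + 6, |w| ≤ 4|z| + 6 = 4r + 6 on |z| = r, giving M(r) ≤ e^{4r + 6}, so ρ ≤ 1. On a suitable ray (z = it for sin/cos; z = t for sinh/cosh, t real → ∞), |cosh(4z + 6)| grows like e^{4|t|}/2, so ρ ≥ 1. Hence ρ = 1.
Therefore ρ = 1.

Order ρ = 1.


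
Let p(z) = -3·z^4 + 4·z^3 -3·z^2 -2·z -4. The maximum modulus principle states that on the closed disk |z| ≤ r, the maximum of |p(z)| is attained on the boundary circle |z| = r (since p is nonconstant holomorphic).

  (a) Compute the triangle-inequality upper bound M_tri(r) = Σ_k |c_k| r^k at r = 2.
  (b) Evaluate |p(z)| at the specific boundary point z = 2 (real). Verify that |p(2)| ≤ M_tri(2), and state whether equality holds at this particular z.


Coefficients: c_0 = -4, c_1 = -2, c_2 = -3, c_3 = 4, c_4 = -3. Radius r = 2.
Part (a). Triangle bound: M_tri(r) = Σ_k |c_k| r^k
  = |-4|·2^0 + |-2|·2^1 + |-3|·2^2 + |4|·2^3 + |-3|·2^4
  = 4 + 4 + 12 + 32 + 48 = 100.
This bounds M(r) := max_{|z|=r} |p(z)| from above; equality holds iff all terms c_k z^k can be made to align in phase at a single z on |z|=r.
Part (b). At z = 2 (real, on the circle |z| = r):
  p(2) = (-4)·2^0 + (-2)·2^1 + (-3)·2^2 + (4)·2^3 + (-3)·2^4 = -36.
  |p(2)| = 36.
Check: |p(2)| = 36 ≤ 100 = M_tri(2). ✓ Equality does not hold at z = 2 (the coefficients have mixed signs, so the terms do not all align in phase there).

M_tri(2) = 100; |p(2)| = 36; equality at z=2: no.


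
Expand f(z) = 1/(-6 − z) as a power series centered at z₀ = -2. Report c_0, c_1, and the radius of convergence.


Let w = z − z₀, so z = z₀ + w.
Then -6 − z = -6 − (z₀ + w) = (-6 − z₀) − w = -4 − w.
f(z) = 1/(-4 − w) = (1/(-4)) · 1/(1 − w/(-4)) = Σ_{n≥0} w^n / (-4)^(n+1).
So c_n = 1/(-4)^(n+1):
  c_0 = 1/(-4)^1 = -1/4.
  c_1 = 1/(-4)^2 = 1/16.
The series is valid for |w/d| < 1, i.e. |z − z₀| < |d|.
Radius of convergence: R = |-6 − z₀| = |-4| = 4 (distance from z₀ to the singularity z = -6).

c_0 = -1/4, c_1 = 1/16; R = 4.


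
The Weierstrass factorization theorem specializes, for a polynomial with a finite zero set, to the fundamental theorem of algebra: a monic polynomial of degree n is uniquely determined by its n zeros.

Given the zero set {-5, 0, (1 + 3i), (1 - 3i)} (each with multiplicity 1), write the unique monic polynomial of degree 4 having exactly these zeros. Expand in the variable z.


The polynomial is p(z) = ∏_{α ∈ S} (z − α), where S = {-5, 0, (1 + 3i), (1 - 3i)}.
Expanding the product yields: p(z) = z^4 + 3·z^3 + 50·z.
Note conjugate pairs combine to real quadratics: (z − (1+3i))(z − (1−3i)) = z² − 2z + 10.
The resulting polynomial has degree 4 and real coefficients as required.

p(z) = z^4 + 3·z^3 + 50·z.


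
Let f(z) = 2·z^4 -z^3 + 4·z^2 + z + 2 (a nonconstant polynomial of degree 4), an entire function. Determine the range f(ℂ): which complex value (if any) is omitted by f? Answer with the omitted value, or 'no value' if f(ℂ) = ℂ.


Little Picard bounds the complement of f(ℂ) to at most one point.
For every w ∈ ℂ, the equation p(z) − w = 0 is a nonconstant polynomial in z and hence has at least one root by the fundamental theorem of algebra. So p is surjective onto ℂ, omitting no value.

Omitted value: no value.


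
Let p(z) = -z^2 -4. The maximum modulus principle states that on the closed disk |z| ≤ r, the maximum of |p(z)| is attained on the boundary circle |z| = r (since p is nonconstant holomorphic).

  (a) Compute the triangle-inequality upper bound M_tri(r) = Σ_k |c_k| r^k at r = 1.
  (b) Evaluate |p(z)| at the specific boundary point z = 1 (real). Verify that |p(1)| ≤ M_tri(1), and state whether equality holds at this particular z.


Coefficients: c_0 = -4, c_1 = 0, c_2 = -1. Radius r = 1.
Part (a). Triangle bound: M_tri(r) = Σ_k |c_k| r^k
  = |-4|·1^0 + |0|·1^1 + |-1|·1^2
  = 4 + 0 + 1 = 5.
This bounds M(r) := max_{|z|=r} |p(z)| from above; equality holds iff all terms c_k z^k can be made to align in phase at a single z on |z|=r.
Part (b). At z = 1 (real, on the circle |z| = r):
  p(1) = (-4)·1^0 + (0)·1^1 + (-1)·1^2 = -5.
  |p(1)| = 5.
Since all nonzero coefficients share the same sign, |p(1)| = 5 = M_tri(1); the triangle bound is attained at z = 1, so in fact M(r) = 5.

M_tri(1) = 5; |p(1)| = 5; equality at z=1: yes.


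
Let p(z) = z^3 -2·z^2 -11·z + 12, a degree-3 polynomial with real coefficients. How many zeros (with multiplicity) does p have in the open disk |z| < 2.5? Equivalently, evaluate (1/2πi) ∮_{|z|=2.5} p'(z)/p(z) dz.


The zeros of p are: 1, -3, 4.
Their magnitudes are: 1, 3, 4.
Zeros with |z| < R = 2.5: 1.
Count = 1.
By the argument principle, (1/2πi) ∮_{|z|=R} p'(z)/p(z) dz equals exactly this count.

Number of zeros inside |z| < 2.5: 1.
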